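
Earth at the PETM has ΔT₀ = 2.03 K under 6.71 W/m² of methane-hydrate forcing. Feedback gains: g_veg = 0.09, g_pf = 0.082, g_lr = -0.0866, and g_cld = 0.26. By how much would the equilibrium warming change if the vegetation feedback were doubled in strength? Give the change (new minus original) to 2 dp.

0.49 K

Original: g = 0.3454, ΔT = 2.03/(1−0.3454) = 3.1011 K.
With doubled vegetation: g' = 0.4354, ΔT' = 2.03/(1−0.4354) = 3.5955 K.
Change = 3.5955 − 3.1011 = 0.49 K.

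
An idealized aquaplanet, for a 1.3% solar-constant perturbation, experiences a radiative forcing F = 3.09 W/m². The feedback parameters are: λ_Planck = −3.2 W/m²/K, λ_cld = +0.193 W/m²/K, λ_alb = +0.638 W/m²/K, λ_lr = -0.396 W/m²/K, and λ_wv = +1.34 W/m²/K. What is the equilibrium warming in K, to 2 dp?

Net feedback parameter λ = (−3.2) + (+0.193) + (+0.638) + (-0.396) + (+1.34) = -1.425 W/m²/K.
ΔT = −F/λ = −3.09/(-1.425) = 2.17 K.

2.17 K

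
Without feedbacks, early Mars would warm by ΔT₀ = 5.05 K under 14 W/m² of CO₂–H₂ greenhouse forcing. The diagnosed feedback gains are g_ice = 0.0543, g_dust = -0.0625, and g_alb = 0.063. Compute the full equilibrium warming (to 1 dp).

Total gain g = 0.0543 − 0.0625 + 0.063 = 0.0548.
Amplification A = 1/(1 − 0.0548) = 1.058.
ΔT = 5.05 × 1.058 = 5.3 K.

5.3 K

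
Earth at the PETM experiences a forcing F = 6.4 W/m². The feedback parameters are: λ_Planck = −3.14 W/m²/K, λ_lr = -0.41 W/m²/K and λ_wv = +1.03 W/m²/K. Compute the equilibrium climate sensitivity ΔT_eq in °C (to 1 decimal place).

Net feedback parameter λ = (−3.14) + (-0.41) + (+1.03) = -2.52 W/m²/K.
ΔT = −F/λ = −6.4/(-2.52) = 2.5 °C.

2.5 °C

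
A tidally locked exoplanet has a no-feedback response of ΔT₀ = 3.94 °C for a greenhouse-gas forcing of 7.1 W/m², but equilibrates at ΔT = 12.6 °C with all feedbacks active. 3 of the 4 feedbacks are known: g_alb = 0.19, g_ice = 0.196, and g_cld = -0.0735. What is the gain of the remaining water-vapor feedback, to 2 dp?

0.37

Amplification A = ΔT/ΔT₀ = 12.6/3.94 = 3.198.
Total gain g = 1 − 1/A = 1 − 1/3.198 = 0.6873.
Known gains sum to 0.19 + 0.196 − 0.0735 = 0.3125.
g_wv = 0.6873 − 0.3125 = 0.37.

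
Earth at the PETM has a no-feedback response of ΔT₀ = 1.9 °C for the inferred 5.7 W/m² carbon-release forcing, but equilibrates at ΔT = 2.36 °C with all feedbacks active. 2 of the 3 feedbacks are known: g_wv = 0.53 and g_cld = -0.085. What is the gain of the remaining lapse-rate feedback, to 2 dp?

Amplification A = ΔT/ΔT₀ = 2.36/1.9 = 1.242.
Total gain g = 1 − 1/A = 1 − 1/1.242 = 0.1948.
Known gains sum to 0.53 − 0.085 = 0.445.
g_lr = 0.1948 − 0.445 = -0.25.

-0.25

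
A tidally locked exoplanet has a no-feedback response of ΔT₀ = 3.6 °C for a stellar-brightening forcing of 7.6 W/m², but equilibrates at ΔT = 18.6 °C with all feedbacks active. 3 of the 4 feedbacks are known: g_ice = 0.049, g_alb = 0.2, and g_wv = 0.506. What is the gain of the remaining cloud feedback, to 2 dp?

0.05

Amplification A = ΔT/ΔT₀ = 18.6/3.6 = 5.167.
Total gain g = 1 − 1/A = 1 − 1/5.167 = 0.8065.
Known gains sum to 0.049 + 0.2 + 0.506 = 0.755.
g_cld = 0.8065 − 0.755 = 0.05.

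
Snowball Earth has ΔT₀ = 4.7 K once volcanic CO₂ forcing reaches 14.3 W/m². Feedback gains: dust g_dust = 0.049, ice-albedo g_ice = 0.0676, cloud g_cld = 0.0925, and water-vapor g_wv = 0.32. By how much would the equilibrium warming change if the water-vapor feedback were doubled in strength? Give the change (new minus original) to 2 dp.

21.17 K

Original: g = 0.5291, ΔT = 4.7/(1−0.5291) = 9.9809 K.
With doubled water-vapor: g' = 0.8491, ΔT' = 4.7/(1−0.8491) = 31.1465 K.
Change = 31.1465 − 9.9809 = 21.17 K.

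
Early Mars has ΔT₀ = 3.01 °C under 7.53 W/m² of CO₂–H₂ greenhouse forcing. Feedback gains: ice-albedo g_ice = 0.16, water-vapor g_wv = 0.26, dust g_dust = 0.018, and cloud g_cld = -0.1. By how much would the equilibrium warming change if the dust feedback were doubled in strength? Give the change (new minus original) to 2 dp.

0.13 °C

Original: g = 0.338, ΔT = 3.01/(1−0.338) = 4.5468 °C.
With doubled dust: g' = 0.356, ΔT' = 3.01/(1−0.356) = 4.6739 °C.
Change = 4.6739 − 4.5468 = 0.13 °C.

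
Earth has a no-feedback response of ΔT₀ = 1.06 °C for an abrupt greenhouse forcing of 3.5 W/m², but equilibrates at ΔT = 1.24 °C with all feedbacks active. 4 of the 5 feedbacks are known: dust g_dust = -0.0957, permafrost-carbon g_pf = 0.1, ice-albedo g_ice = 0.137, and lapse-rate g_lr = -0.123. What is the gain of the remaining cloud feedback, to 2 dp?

Amplification A = ΔT/ΔT₀ = 1.24/1.06 = 1.17.
Total gain g = 1 − 1/A = 1 − 1/1.17 = 0.1453.
Known gains sum to -0.0957 + 0.1 + 0.137 − 0.123 = 0.0183.
g_cld = 0.1453 − 0.0183 = 0.13.

0.13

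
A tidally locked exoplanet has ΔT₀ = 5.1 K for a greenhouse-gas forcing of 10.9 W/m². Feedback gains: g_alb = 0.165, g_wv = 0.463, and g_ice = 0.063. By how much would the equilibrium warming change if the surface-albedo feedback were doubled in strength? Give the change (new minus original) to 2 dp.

Original: g = 0.691, ΔT = 5.1/(1−0.691) = 16.5049 K.
With doubled surface-albedo: g' = 0.856, ΔT' = 5.1/(1−0.856) = 35.4167 K.
Change = 35.4167 − 16.5049 = 18.91 K.

18.91 K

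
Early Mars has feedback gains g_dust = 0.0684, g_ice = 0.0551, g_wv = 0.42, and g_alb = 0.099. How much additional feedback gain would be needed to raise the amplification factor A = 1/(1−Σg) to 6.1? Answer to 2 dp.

0.19

Current total gain = 0.6425.
Target gain for A = 6.1: g* = 1 − 1/6.1 = 0.8361.
Additional gain needed = 0.8361 − 0.6425 = 0.19.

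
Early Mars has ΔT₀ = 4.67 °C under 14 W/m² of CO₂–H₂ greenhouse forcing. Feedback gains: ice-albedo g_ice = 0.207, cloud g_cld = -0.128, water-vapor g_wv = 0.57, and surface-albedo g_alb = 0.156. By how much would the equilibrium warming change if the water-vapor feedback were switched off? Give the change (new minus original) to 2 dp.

Original: g = 0.805, ΔT = 4.67/(1−0.805) = 23.9487 °C.
Without water-vapor: g' = 0.235, ΔT' = 4.67/(1−0.235) = 6.1046 °C.
Change = 6.1046 − 23.9487 = -17.84 °C.

-17.84 °C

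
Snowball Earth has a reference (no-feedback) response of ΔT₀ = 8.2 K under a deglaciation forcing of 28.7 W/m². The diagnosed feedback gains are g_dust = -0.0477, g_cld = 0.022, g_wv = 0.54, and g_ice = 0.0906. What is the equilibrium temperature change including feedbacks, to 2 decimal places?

Total gain g = -0.0477 + 0.022 + 0.54 + 0.0906 = 0.6049.
Amplification A = 1/(1 − 0.6049) = 2.531.
ΔT = 8.2 × 2.531 = 20.75 K.

20.75 K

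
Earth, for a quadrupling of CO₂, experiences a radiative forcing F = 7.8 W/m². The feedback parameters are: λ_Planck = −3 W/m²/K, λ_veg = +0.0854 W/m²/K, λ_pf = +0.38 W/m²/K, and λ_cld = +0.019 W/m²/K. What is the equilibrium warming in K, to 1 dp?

3.1 K

Net feedback parameter λ = (−3) + (+0.0854) + (+0.38) + (+0.019) = -2.5156 W/m²/K.
ΔT = −F/λ = −7.8/(-2.5156) = 3.1 K.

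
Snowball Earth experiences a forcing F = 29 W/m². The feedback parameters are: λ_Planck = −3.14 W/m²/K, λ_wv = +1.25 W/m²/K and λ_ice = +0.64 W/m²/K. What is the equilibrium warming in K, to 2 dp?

23.20 K

Net feedback parameter λ = (−3.14) + (+1.25) + (+0.64) = -1.25 W/m²/K.
ΔT = −F/λ = −29/(-1.25) = 23.20 K.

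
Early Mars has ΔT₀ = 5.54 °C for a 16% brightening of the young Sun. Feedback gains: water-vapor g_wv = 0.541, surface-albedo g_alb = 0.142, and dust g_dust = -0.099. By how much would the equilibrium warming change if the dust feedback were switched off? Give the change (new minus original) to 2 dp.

Original: g = 0.584, ΔT = 5.54/(1−0.584) = 13.3173 °C.
Without dust: g' = 0.683, ΔT' = 5.54/(1−0.683) = 17.4763 °C.
Change = 17.4763 − 13.3173 = 4.16 °C.

4.16 °C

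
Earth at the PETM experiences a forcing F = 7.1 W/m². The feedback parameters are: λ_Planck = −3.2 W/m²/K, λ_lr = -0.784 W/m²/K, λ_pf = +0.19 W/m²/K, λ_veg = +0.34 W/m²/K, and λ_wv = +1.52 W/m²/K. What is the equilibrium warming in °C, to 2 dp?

Net feedback parameter λ = (−3.2) + (-0.784) + (+0.19) + (+0.34) + (+1.52) = -1.934 W/m²/K.
ΔT = −F/λ = −7.1/(-1.934) = 3.67 °C.

3.67 °C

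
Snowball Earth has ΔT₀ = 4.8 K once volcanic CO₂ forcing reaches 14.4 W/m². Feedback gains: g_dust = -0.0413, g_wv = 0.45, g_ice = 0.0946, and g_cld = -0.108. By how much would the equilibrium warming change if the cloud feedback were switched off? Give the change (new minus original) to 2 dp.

1.73 K

Original: g = 0.3953, ΔT = 4.8/(1−0.3953) = 7.9378 K.
Without cloud: g' = 0.5033, ΔT' = 4.8/(1−0.5033) = 9.6638 K.
Change = 9.6638 − 7.9378 = 1.73 K.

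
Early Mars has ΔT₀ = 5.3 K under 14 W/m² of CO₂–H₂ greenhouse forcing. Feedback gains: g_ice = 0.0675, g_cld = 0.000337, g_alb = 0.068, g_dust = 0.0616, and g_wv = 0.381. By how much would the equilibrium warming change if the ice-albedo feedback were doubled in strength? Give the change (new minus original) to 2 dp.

Original: g = 0.578437, ΔT = 5.3/(1−0.578437) = 12.5723 K.
With doubled ice-albedo: g' = 0.645937, ΔT' = 5.3/(1−0.645937) = 14.9691 K.
Change = 14.9691 − 12.5723 = 2.40 K.

2.40 K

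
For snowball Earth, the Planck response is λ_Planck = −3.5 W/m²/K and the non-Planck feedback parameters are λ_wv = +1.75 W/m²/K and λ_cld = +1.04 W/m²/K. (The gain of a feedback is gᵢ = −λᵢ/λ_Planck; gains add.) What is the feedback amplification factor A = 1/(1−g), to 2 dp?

Convert to gains: g_wv = 1.75/3.5 = 0.5; g_cld = 1.04/3.5 = 0.2971.
Total gain g = 0.7971.
A = 1/(1 − 0.7971) = 4.93.

4.93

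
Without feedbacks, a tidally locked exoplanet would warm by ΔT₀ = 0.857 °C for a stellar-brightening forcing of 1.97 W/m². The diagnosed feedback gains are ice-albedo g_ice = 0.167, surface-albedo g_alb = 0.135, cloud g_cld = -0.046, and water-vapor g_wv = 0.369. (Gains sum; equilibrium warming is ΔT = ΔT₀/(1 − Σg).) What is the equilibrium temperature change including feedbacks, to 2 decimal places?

2.29 °C

Total gain g = 0.167 + 0.135 − 0.046 + 0.369 = 0.625.
Amplification A = 1/(1 − 0.625) = 2.667.
ΔT = 0.857 × 2.667 = 2.29 °C.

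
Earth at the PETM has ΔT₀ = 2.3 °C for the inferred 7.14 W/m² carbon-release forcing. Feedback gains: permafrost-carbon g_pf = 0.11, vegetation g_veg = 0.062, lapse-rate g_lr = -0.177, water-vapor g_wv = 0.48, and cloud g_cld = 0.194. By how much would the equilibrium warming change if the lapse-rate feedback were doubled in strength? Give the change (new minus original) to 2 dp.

-2.42 °C

Original: g = 0.669, ΔT = 2.3/(1−0.669) = 6.9486 °C.
With doubled lapse-rate: g' = 0.492, ΔT' = 2.3/(1−0.492) = 4.5276 °C.
Change = 4.5276 − 6.9486 = -2.42 °C.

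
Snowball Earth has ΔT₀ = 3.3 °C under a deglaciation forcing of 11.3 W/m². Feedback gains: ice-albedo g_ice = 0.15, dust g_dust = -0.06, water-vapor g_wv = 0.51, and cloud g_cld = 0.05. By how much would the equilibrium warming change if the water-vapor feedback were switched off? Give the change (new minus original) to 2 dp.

-5.59 °C

Original: g = 0.65, ΔT = 3.3/(1−0.65) = 9.4286 °C.
Without water-vapor: g' = 0.14, ΔT' = 3.3/(1−0.14) = 3.8372 °C.
Change = 3.8372 − 9.4286 = -5.59 °C.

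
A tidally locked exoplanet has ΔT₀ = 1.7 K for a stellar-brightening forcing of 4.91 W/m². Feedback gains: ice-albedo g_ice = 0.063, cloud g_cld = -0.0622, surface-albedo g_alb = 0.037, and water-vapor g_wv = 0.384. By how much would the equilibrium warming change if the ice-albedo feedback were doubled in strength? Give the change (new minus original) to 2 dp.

0.36 K

Original: g = 0.4218, ΔT = 1.7/(1−0.4218) = 2.9402 K.
With doubled ice-albedo: g' = 0.4848, ΔT' = 1.7/(1−0.4848) = 3.2997 K.
Change = 3.2997 − 2.9402 = 0.36 K.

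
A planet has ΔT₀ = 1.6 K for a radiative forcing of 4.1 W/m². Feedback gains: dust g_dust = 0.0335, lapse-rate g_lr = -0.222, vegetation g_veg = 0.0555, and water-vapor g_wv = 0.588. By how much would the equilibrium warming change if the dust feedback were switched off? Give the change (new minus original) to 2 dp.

Original: g = 0.455, ΔT = 1.6/(1−0.455) = 2.9358 K.
Without dust: g' = 0.4215, ΔT' = 1.6/(1−0.4215) = 2.7658 K.
Change = 2.7658 − 2.9358 = -0.17 K.

-0.17 K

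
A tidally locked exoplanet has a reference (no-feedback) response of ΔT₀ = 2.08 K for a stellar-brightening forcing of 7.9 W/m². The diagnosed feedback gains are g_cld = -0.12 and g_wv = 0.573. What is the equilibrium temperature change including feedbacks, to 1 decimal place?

Total gain g = -0.12 + 0.573 = 0.453.
Amplification A = 1/(1 − 0.453) = 1.828.
ΔT = 2.08 × 1.828 = 3.8 K.

3.8 K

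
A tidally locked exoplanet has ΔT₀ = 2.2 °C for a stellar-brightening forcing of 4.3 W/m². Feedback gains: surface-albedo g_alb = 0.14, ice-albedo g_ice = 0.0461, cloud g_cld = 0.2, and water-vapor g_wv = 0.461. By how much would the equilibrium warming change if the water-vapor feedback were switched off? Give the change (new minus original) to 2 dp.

-10.80 °C

Original: g = 0.8471, ΔT = 2.2/(1−0.8471) = 14.3885 °C.
Without water-vapor: g' = 0.3861, ΔT' = 2.2/(1−0.3861) = 3.5836 °C.
Change = 3.5836 − 14.3885 = -10.80 °C.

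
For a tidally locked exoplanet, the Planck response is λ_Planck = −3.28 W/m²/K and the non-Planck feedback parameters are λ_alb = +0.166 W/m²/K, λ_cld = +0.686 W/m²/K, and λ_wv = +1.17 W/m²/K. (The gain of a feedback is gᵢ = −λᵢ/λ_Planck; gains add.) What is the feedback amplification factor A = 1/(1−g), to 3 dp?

Convert to gains: g_alb = 0.166/3.28 = 0.05061; g_cld = 0.686/3.28 = 0.2091; g_wv = 1.17/3.28 = 0.3567.
Total gain g = 0.61641.
A = 1/(1 − 0.61641) = 2.607.

2.607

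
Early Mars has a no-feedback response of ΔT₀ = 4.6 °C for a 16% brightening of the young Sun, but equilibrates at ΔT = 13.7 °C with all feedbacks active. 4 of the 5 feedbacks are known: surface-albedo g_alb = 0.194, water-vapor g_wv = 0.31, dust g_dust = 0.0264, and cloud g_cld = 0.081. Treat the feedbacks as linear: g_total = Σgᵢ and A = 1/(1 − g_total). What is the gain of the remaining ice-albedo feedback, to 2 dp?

0.05

Amplification A = ΔT/ΔT₀ = 13.7/4.6 = 2.978.
Total gain g = 1 − 1/A = 1 − 1/2.978 = 0.6642.
Known gains sum to 0.194 + 0.31 + 0.0264 + 0.081 = 0.6114.
g_ice = 0.6642 − 0.6114 = 0.05.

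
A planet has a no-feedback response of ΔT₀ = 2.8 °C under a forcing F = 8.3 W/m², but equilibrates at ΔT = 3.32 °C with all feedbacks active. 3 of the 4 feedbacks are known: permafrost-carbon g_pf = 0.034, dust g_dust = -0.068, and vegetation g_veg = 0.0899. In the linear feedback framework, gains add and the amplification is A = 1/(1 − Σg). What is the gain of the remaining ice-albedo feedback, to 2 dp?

Amplification A = ΔT/ΔT₀ = 3.32/2.8 = 1.186.
Total gain g = 1 − 1/A = 1 − 1/1.186 = 0.1568.
Known gains sum to 0.034 − 0.068 + 0.0899 = 0.0559.
g_ice = 0.1568 − 0.0559 = 0.10.

0.10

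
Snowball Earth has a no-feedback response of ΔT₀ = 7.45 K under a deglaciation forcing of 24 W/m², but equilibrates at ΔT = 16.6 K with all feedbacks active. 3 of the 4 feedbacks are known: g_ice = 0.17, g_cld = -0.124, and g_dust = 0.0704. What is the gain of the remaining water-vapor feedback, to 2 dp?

Amplification A = ΔT/ΔT₀ = 16.6/7.45 = 2.228.
Total gain g = 1 − 1/A = 1 − 1/2.228 = 0.5512.
Known gains sum to 0.17 − 0.124 + 0.0704 = 0.1164.
g_wv = 0.5512 − 0.1164 = 0.43.

0.43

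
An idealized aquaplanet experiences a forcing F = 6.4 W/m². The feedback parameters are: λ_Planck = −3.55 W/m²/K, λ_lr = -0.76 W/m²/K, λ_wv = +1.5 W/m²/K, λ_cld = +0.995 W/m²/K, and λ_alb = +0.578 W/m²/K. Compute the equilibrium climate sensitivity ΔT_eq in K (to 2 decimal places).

Net feedback parameter λ = (−3.55) + (-0.76) + (+1.5) + (+0.995) + (+0.578) = -1.237 W/m²/K.
ΔT = −F/λ = −6.4/(-1.237) = 5.17 K.

5.17 K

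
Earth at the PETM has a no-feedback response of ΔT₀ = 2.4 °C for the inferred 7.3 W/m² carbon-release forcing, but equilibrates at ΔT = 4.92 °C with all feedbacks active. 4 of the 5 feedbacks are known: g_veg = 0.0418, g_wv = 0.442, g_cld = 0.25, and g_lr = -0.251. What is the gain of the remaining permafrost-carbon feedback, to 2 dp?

0.03

Amplification A = ΔT/ΔT₀ = 4.92/2.4 = 2.05.
Total gain g = 1 − 1/A = 1 − 1/2.05 = 0.5122.
Known gains sum to 0.0418 + 0.442 + 0.25 − 0.251 = 0.4828.
g_pf = 0.5122 − 0.4828 = 0.03.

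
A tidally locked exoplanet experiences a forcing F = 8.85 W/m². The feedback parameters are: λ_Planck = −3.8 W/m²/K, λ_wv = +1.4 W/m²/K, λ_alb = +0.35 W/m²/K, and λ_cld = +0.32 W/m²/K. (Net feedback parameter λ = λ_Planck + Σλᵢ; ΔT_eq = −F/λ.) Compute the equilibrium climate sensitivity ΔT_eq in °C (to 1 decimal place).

Net feedback parameter λ = (−3.8) + (+1.4) + (+0.35) + (+0.32) = -1.73 W/m²/K.
ΔT = −F/λ = −8.85/(-1.73) = 5.1 °C.

5.1 °C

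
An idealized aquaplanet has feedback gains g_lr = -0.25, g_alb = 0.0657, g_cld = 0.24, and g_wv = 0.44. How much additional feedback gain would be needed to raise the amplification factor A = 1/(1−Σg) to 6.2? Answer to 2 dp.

Current total gain = 0.4957.
Target gain for A = 6.2: g* = 1 − 1/6.2 = 0.8387.
Additional gain needed = 0.8387 − 0.4957 = 0.34.

0.34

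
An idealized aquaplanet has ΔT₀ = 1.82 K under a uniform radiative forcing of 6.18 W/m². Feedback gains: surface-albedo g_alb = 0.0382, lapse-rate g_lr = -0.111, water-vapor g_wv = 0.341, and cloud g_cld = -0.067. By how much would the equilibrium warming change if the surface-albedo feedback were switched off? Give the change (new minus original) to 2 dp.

Original: g = 0.2012, ΔT = 1.82/(1−0.2012) = 2.2784 K.
Without surface-albedo: g' = 0.163, ΔT' = 1.82/(1−0.163) = 2.1744 K.
Change = 2.1744 − 2.2784 = -0.10 K.

-0.10 K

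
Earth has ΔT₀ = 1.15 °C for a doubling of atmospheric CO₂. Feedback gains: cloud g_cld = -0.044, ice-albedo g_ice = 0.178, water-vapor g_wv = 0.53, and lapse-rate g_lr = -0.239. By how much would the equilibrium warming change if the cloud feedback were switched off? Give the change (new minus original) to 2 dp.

0.17 °C

Original: g = 0.425, ΔT = 1.15/(1−0.425) = 2.0000 °C.
Without cloud: g' = 0.469, ΔT' = 1.15/(1−0.469) = 2.1657 °C.
Change = 2.1657 − 2.0000 = 0.17 °C.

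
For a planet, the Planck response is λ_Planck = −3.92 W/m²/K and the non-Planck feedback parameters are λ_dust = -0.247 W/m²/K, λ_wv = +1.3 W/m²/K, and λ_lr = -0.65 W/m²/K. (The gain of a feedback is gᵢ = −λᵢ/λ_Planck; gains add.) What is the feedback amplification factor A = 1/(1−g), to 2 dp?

1.11

Convert to gains: g_dust = -0.247/3.92 = -0.06301; g_wv = 1.3/3.92 = 0.3316; g_lr = -0.65/3.92 = -0.1658.
Total gain g = 0.10279.
A = 1/(1 − 0.10279) = 1.11.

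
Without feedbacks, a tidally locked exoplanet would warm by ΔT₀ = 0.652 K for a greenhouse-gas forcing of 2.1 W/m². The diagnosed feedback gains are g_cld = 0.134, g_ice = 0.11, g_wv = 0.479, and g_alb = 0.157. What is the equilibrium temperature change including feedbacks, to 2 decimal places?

Total gain g = 0.134 + 0.11 + 0.479 + 0.157 = 0.88.
Amplification A = 1/(1 − 0.88) = 8.333.
ΔT = 0.652 × 8.333 = 5.43 K.

5.43 K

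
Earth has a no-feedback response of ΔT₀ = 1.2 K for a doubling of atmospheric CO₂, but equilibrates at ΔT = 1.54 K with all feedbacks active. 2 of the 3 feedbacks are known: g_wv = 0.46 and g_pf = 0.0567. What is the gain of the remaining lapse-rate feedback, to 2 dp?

Amplification A = ΔT/ΔT₀ = 1.54/1.2 = 1.283.
Total gain g = 1 − 1/A = 1 − 1/1.283 = 0.2206.
Known gains sum to 0.46 + 0.0567 = 0.5167.
g_lr = 0.2206 − 0.5167 = -0.30.

-0.30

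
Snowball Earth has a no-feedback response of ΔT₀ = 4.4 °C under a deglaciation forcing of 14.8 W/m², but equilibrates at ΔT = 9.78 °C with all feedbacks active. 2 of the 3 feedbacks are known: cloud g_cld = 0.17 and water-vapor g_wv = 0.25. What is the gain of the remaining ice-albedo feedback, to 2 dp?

Amplification A = ΔT/ΔT₀ = 9.78/4.4 = 2.223.
Total gain g = 1 − 1/A = 1 − 1/2.223 = 0.5502.
Known gains sum to 0.17 + 0.25 = 0.42.
g_ice = 0.5502 − 0.42 = 0.13.

0.13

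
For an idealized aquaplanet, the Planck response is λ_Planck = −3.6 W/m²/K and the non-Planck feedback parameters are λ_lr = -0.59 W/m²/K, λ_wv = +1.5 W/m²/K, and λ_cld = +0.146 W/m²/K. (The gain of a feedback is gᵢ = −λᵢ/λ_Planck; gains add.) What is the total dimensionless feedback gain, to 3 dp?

0.293

Convert to gains: g_lr = -0.59/3.6 = -0.1639; g_wv = 1.5/3.6 = 0.4167; g_cld = 0.146/3.6 = 0.04056.
Total gain g = 0.29336.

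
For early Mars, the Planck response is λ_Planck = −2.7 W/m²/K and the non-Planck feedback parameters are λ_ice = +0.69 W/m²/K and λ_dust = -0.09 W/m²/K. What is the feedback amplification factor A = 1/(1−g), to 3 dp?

1.286

Convert to gains: g_ice = 0.69/2.7 = 0.2556; g_dust = -0.09/2.7 = -0.03333.
Total gain g = 0.22227.
A = 1/(1 − 0.22227) = 1.286.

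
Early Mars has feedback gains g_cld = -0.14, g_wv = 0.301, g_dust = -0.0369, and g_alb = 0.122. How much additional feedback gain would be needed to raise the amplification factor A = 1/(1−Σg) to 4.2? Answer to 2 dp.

0.52

Current total gain = 0.2461.
Target gain for A = 4.2: g* = 1 − 1/4.2 = 0.7619.
Additional gain needed = 0.7619 − 0.2461 = 0.52.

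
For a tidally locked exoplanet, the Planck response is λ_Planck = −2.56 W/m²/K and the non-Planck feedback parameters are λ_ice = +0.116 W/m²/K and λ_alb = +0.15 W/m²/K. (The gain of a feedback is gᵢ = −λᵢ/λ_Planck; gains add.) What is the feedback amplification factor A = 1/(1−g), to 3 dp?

Convert to gains: g_ice = 0.116/2.56 = 0.04531; g_alb = 0.15/2.56 = 0.05859.
Total gain g = 0.1039.
A = 1/(1 − 0.1039) = 1.116.

1.116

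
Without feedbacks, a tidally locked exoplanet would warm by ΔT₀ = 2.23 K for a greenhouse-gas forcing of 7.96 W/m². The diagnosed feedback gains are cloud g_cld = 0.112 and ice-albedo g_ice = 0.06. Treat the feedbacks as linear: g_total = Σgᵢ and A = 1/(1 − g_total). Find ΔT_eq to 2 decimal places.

Total gain g = 0.112 + 0.06 = 0.172.
Amplification A = 1/(1 − 0.172) = 1.208.
ΔT = 2.23 × 1.208 = 2.69 K.

2.69 K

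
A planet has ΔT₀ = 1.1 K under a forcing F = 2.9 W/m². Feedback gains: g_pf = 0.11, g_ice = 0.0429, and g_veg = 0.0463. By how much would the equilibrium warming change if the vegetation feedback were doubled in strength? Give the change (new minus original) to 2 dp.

Original: g = 0.1992, ΔT = 1.1/(1−0.1992) = 1.3736 K.
With doubled vegetation: g' = 0.2455, ΔT' = 1.1/(1−0.2455) = 1.4579 K.
Change = 1.4579 − 1.3736 = 0.08 K.

0.08 K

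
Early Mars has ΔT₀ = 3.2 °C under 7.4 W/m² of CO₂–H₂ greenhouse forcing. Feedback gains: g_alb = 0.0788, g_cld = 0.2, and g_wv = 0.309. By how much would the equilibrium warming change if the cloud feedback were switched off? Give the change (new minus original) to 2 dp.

-2.54 °C

Original: g = 0.5878, ΔT = 3.2/(1−0.5878) = 7.7632 °C.
Without cloud: g' = 0.3878, ΔT' = 3.2/(1−0.3878) = 5.2270 °C.
Change = 5.2270 − 7.7632 = -2.54 °C.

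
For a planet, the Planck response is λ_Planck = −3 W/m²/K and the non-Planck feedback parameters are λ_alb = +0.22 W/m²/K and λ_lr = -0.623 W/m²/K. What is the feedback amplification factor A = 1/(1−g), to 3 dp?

0.882

Convert to gains: g_alb = 0.22/3 = 0.07333; g_lr = -0.623/3 = -0.2077.
Total gain g = -0.13437.
A = 1/(1 + 0.13437) = 0.882.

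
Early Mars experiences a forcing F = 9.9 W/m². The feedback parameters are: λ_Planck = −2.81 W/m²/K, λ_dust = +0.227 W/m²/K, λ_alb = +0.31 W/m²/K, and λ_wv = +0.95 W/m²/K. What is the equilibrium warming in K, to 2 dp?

Net feedback parameter λ = (−2.81) + (+0.227) + (+0.31) + (+0.95) = -1.323 W/m²/K.
ΔT = −F/λ = −9.9/(-1.323) = 7.48 K.

7.48 K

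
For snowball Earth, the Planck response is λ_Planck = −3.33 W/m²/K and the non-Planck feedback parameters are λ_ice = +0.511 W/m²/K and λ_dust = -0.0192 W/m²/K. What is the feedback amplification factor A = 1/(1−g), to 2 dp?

Convert to gains: g_ice = 0.511/3.33 = 0.1535; g_dust = -0.0192/3.33 = -0.005766.
Total gain g = 0.147734.
A = 1/(1 − 0.147734) = 1.17.

1.17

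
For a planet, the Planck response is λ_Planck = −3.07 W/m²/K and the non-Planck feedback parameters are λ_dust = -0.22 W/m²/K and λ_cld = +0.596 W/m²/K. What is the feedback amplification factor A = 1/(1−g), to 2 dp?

1.14

Convert to gains: g_dust = -0.22/3.07 = -0.07166; g_cld = 0.596/3.07 = 0.1941.
Total gain g = 0.12244.
A = 1/(1 − 0.12244) = 1.14.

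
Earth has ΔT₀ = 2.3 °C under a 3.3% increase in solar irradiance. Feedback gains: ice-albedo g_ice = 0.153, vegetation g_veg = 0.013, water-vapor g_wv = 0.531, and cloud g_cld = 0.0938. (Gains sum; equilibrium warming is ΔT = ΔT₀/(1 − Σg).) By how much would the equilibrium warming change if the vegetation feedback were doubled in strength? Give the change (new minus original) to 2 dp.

Original: g = 0.7908, ΔT = 2.3/(1−0.7908) = 10.9943 °C.
With doubled vegetation: g' = 0.8038, ΔT' = 2.3/(1−0.8038) = 11.7227 °C.
Change = 11.7227 − 10.9943 = 0.73 °C.

0.73 °C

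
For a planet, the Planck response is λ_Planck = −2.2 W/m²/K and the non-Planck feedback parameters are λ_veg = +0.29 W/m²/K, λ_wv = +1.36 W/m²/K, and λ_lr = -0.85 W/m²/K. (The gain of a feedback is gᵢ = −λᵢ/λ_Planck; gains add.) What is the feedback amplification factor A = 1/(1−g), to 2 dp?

1.57

Convert to gains: g_veg = 0.29/2.2 = 0.1318; g_wv = 1.36/2.2 = 0.6182; g_lr = -0.85/2.2 = -0.3864.
Total gain g = 0.3636.
A = 1/(1 − 0.3636) = 1.57.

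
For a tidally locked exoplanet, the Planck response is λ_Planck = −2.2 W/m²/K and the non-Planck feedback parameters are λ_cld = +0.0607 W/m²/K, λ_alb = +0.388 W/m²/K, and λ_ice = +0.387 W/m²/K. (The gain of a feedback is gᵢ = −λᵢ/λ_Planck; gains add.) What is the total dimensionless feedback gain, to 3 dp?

0.380

Convert to gains: g_cld = 0.0607/2.2 = 0.02759; g_alb = 0.388/2.2 = 0.1764; g_ice = 0.387/2.2 = 0.1759.
Total gain g = 0.37989.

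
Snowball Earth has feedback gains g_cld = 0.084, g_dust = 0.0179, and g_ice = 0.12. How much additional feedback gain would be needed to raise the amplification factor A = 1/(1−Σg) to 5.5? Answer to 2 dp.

0.60

Current total gain = 0.2219.
Target gain for A = 5.5: g* = 1 − 1/5.5 = 0.8182.
Additional gain needed = 0.8182 − 0.2219 = 0.60.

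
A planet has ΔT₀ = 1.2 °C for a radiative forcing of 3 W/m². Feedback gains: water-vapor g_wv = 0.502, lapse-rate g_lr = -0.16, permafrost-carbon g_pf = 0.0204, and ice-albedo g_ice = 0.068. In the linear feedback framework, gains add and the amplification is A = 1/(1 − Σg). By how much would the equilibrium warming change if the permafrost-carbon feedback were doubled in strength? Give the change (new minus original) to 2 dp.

Original: g = 0.4304, ΔT = 1.2/(1−0.4304) = 2.1067 °C.
With doubled permafrost-carbon: g' = 0.4508, ΔT' = 1.2/(1−0.4508) = 2.1850 °C.
Change = 2.1850 − 2.1067 = 0.08 °C.

0.08 °C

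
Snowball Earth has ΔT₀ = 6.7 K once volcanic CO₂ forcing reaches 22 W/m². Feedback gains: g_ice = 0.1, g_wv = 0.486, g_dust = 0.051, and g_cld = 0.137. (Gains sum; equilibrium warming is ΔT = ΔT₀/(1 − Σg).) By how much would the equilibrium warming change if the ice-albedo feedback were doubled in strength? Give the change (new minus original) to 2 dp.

Original: g = 0.774, ΔT = 6.7/(1−0.774) = 29.6460 K.
With doubled ice-albedo: g' = 0.874, ΔT' = 6.7/(1−0.874) = 53.1746 K.
Change = 53.1746 − 29.6460 = 23.53 K.

23.53 K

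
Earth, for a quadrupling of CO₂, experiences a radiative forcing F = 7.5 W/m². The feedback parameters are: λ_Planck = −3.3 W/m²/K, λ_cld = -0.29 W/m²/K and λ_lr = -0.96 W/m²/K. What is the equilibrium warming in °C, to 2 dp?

1.65 °C

Net feedback parameter λ = (−3.3) + (-0.29) + (-0.96) = -4.55 W/m²/K.
ΔT = −F/λ = −7.5/(-4.55) = 1.65 °C.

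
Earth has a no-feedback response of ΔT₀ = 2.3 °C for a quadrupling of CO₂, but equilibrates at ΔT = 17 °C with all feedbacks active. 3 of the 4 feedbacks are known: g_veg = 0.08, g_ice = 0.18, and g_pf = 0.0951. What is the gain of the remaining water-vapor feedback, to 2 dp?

0.51

Amplification A = ΔT/ΔT₀ = 17/2.3 = 7.391.
Total gain g = 1 − 1/A = 1 − 1/7.391 = 0.8647.
Known gains sum to 0.08 + 0.18 + 0.0951 = 0.3551.
g_wv = 0.8647 − 0.3551 = 0.51.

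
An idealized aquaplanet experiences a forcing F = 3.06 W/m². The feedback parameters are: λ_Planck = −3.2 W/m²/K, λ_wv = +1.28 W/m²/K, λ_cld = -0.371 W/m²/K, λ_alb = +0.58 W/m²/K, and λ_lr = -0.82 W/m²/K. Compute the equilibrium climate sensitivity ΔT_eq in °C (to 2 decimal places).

1.21 °C

Net feedback parameter λ = (−3.2) + (+1.28) + (-0.371) + (+0.58) + (-0.82) = -2.531 W/m²/K.
ΔT = −F/λ = −3.06/(-2.531) = 1.21 °C.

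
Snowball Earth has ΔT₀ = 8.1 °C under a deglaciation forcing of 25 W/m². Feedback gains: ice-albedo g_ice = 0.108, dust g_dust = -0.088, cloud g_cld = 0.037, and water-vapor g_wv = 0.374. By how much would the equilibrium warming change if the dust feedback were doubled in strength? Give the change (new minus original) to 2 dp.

-1.91 °C

Original: g = 0.431, ΔT = 8.1/(1−0.431) = 14.2355 °C.
With doubled dust: g' = 0.343, ΔT' = 8.1/(1−0.343) = 12.3288 °C.
Change = 12.3288 − 14.2355 = -1.91 °C.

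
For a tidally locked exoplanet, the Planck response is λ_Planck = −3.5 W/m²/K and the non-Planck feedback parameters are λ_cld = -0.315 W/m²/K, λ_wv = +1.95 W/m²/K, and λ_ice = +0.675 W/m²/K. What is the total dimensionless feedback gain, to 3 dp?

Convert to gains: g_cld = -0.315/3.5 = -0.09; g_wv = 1.95/3.5 = 0.5571; g_ice = 0.675/3.5 = 0.1929.
Total gain g = 0.66.

0.660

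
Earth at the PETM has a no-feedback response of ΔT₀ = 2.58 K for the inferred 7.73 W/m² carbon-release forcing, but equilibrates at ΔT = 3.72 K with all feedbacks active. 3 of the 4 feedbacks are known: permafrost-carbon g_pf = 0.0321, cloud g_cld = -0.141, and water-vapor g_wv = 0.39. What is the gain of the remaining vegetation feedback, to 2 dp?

0.03

Amplification A = ΔT/ΔT₀ = 3.72/2.58 = 1.442.
Total gain g = 1 − 1/A = 1 − 1/1.442 = 0.3065.
Known gains sum to 0.0321 − 0.141 + 0.39 = 0.2811.
g_veg = 0.3065 − 0.2811 = 0.03.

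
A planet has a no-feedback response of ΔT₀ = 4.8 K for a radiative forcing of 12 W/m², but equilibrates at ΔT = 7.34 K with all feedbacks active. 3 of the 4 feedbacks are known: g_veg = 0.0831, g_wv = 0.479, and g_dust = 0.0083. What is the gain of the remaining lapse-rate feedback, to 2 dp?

-0.22

Amplification A = ΔT/ΔT₀ = 7.34/4.8 = 1.529.
Total gain g = 1 − 1/A = 1 − 1/1.529 = 0.346.
Known gains sum to 0.0831 + 0.479 + 0.0083 = 0.5704.
g_lr = 0.346 − 0.5704 = -0.22.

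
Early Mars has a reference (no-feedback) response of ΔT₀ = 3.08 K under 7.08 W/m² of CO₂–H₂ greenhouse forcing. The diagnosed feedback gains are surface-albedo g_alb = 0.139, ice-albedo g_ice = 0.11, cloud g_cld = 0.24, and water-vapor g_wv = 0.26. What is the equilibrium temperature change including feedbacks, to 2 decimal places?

Total gain g = 0.139 + 0.11 + 0.24 + 0.26 = 0.749.
Amplification A = 1/(1 − 0.749) = 3.984.
ΔT = 3.08 × 3.984 = 12.27 K.

12.27 K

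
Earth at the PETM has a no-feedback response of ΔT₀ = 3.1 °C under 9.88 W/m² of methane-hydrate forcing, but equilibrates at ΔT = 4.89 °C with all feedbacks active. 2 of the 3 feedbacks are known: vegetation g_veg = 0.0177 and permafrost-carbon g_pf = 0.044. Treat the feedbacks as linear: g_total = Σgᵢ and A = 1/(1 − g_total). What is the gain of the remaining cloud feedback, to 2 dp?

0.30

Amplification A = ΔT/ΔT₀ = 4.89/3.1 = 1.577.
Total gain g = 1 − 1/A = 1 − 1/1.577 = 0.3659.
Known gains sum to 0.0177 + 0.044 = 0.0617.
g_cld = 0.3659 − 0.0617 = 0.30.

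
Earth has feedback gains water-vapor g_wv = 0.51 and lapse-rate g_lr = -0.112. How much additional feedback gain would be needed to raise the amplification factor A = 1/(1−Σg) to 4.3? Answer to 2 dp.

0.37

Current total gain = 0.398.
Target gain for A = 4.3: g* = 1 − 1/4.3 = 0.7674.
Additional gain needed = 0.7674 − 0.398 = 0.37.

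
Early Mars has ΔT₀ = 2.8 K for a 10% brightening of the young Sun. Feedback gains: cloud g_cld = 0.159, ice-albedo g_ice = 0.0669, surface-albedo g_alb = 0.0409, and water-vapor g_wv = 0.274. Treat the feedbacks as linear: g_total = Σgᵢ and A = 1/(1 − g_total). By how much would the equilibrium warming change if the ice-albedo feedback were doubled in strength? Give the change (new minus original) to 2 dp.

1.04 K

Original: g = 0.5408, ΔT = 2.8/(1−0.5408) = 6.0976 K.
With doubled ice-albedo: g' = 0.6077, ΔT' = 2.8/(1−0.6077) = 7.1374 K.
Change = 7.1374 − 6.0976 = 1.04 K.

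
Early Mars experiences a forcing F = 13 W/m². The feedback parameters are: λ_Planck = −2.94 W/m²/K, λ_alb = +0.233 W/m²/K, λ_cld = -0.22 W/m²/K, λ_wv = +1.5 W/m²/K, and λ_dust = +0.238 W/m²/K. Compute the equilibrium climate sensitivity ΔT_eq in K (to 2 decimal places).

10.93 K

Net feedback parameter λ = (−2.94) + (+0.233) + (-0.22) + (+1.5) + (+0.238) = -1.189 W/m²/K.
ΔT = −F/λ = −13/(-1.189) = 10.93 K.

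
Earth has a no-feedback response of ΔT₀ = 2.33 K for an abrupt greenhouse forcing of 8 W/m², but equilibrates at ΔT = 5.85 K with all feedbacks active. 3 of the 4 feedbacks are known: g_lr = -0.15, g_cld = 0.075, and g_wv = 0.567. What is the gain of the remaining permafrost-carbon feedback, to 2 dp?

0.11

Amplification A = ΔT/ΔT₀ = 5.85/2.33 = 2.511.
Total gain g = 1 − 1/A = 1 − 1/2.511 = 0.6018.
Known gains sum to -0.15 + 0.075 + 0.567 = 0.492.
g_pf = 0.6018 − 0.492 = 0.11.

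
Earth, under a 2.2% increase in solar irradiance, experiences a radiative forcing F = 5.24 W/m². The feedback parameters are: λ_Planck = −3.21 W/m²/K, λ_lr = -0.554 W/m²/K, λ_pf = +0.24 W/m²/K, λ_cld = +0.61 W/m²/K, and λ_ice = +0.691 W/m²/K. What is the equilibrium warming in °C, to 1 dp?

Net feedback parameter λ = (−3.21) + (-0.554) + (+0.24) + (+0.61) + (+0.691) = -2.223 W/m²/K.
ΔT = −F/λ = −5.24/(-2.223) = 2.4 °C.

2.4 °C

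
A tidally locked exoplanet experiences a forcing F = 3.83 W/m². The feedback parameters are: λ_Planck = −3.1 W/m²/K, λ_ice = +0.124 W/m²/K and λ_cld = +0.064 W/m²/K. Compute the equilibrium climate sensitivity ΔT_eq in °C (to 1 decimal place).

Net feedback parameter λ = (−3.1) + (+0.124) + (+0.064) = -2.912 W/m²/K.
ΔT = −F/λ = −3.83/(-2.912) = 1.3 °C.

1.3 °C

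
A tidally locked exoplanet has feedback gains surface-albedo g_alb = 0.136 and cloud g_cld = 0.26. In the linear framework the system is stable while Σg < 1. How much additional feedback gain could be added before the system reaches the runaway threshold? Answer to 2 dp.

0.60

Current total gain = 0.136 + 0.26 = 0.396.
Margin to runaway = 1 − 0.396 = 0.60.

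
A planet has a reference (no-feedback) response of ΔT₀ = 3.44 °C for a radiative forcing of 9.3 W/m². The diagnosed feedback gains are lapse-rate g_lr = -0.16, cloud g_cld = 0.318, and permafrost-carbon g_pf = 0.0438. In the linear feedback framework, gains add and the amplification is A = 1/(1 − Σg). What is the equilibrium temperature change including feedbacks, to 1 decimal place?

Total gain g = -0.16 + 0.318 + 0.0438 = 0.2018.
Amplification A = 1/(1 − 0.2018) = 1.253.
ΔT = 3.44 × 1.253 = 4.3 °C.

4.3 °C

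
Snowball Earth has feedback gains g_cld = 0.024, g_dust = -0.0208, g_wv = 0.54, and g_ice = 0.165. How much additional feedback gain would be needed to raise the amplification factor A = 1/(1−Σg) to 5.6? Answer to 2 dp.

0.11

Current total gain = 0.7082.
Target gain for A = 5.6: g* = 1 − 1/5.6 = 0.8214.
Additional gain needed = 0.8214 − 0.7082 = 0.11.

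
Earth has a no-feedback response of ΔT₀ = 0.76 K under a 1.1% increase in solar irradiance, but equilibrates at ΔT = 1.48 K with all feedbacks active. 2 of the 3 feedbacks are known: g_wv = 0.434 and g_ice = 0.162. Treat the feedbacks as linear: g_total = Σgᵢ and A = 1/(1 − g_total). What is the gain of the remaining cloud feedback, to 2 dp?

-0.11

Amplification A = ΔT/ΔT₀ = 1.48/0.76 = 1.947.
Total gain g = 1 − 1/A = 1 − 1/1.947 = 0.4864.
Known gains sum to 0.434 + 0.162 = 0.596.
g_cld = 0.4864 − 0.596 = -0.11.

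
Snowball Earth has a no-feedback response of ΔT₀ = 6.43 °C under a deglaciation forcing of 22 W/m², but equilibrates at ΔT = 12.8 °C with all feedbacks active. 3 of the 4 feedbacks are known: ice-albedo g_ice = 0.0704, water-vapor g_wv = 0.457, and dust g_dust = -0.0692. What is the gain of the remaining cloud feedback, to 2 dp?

Amplification A = ΔT/ΔT₀ = 12.8/6.43 = 1.991.
Total gain g = 1 − 1/A = 1 − 1/1.991 = 0.4977.
Known gains sum to 0.0704 + 0.457 − 0.0692 = 0.4582.
g_cld = 0.4977 − 0.4582 = 0.04.

0.04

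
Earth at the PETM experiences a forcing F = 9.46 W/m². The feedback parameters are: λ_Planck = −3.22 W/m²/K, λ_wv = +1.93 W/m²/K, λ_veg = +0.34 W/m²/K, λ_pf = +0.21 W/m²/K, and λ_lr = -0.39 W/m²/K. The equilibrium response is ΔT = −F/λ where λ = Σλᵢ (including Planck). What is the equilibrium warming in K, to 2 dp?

Net feedback parameter λ = (−3.22) + (+1.93) + (+0.34) + (+0.21) + (-0.39) = -1.13 W/m²/K.
ΔT = −F/λ = −9.46/(-1.13) = 8.37 K.

8.37 K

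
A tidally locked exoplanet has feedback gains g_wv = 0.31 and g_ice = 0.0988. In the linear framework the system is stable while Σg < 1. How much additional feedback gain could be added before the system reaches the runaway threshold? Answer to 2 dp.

0.59

Current total gain = 0.31 + 0.0988 = 0.4088.
Margin to runaway = 1 − 0.4088 = 0.59.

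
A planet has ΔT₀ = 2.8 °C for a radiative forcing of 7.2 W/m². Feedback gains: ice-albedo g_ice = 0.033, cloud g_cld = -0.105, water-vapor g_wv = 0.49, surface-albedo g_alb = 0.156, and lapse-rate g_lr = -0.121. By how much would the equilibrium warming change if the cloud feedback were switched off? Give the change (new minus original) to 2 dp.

1.22 °C

Original: g = 0.453, ΔT = 2.8/(1−0.453) = 5.1188 °C.
Without cloud: g' = 0.558, ΔT' = 2.8/(1−0.558) = 6.3348 °C.
Change = 6.3348 − 5.1188 = 1.22 °C.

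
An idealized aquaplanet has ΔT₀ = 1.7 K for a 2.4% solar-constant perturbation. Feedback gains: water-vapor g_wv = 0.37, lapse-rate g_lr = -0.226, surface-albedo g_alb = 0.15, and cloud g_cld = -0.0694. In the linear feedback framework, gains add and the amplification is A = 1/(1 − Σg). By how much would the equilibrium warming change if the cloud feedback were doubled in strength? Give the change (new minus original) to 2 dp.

Original: g = 0.2246, ΔT = 1.7/(1−0.2246) = 2.1924 K.
With doubled cloud: g' = 0.1552, ΔT' = 1.7/(1−0.1552) = 2.0123 K.
Change = 2.0123 − 2.1924 = -0.18 K.

-0.18 K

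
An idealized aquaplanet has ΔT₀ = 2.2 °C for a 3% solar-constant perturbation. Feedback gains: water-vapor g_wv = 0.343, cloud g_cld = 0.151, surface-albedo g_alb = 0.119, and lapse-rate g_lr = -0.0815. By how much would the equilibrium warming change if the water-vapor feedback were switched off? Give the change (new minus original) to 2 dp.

-1.98 °C

Original: g = 0.5315, ΔT = 2.2/(1−0.5315) = 4.6958 °C.
Without water-vapor: g' = 0.1885, ΔT' = 2.2/(1−0.1885) = 2.7110 °C.
Change = 2.7110 − 4.6958 = -1.98 °C.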